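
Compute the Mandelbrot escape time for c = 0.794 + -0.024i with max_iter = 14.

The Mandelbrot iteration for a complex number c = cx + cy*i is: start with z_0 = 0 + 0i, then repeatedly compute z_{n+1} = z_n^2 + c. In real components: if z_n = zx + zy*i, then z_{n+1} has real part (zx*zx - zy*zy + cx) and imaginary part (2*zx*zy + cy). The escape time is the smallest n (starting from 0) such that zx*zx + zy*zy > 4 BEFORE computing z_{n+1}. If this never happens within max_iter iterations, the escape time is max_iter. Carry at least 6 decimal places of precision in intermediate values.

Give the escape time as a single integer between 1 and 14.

z_0 = 0 + 0i, c = 0.7940 + -0.0240i
Iter 1: z = 0.7940 + -0.0240i, |z|^2 = 0.6310
Iter 2: z = 1.4239 + -0.0621i, |z|^2 = 2.0312
Iter 3: z = 2.8175 + -0.2009i, |z|^2 = 7.9788
Escaped at iteration 3

Answer: 3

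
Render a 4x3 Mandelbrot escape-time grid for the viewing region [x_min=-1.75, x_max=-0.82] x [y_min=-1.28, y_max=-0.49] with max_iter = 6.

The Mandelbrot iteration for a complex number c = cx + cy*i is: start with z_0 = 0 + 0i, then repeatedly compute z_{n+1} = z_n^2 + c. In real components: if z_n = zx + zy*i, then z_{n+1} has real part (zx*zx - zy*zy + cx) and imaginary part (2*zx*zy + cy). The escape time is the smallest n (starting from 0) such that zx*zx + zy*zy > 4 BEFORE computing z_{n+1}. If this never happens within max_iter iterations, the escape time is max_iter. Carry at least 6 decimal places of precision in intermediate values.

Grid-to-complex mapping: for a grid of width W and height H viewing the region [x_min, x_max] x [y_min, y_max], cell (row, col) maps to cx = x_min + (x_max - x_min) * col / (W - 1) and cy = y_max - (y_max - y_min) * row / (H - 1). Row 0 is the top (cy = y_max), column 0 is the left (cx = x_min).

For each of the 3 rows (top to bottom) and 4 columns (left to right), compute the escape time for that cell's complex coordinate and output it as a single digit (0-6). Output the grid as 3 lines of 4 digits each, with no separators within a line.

(row=0, col=0): c = -1.7500 + -0.4900i → escape time 3
(row=0, col=1): c = -1.4400 + -0.4900i → escape time 3
(row=0, col=2): c = -1.1300 + -0.4900i → escape time 5
(row=0, col=3): c = -0.8200 + -0.4900i → escape time 6
(row=1, col=0): c = -1.7500 + -0.8850i → escape time 2
(row=1, col=1): c = -1.4400 + -0.8850i → escape time 3
(row=1, col=2): c = -1.1300 + -0.8850i → escape time 3
(row=1, col=3): c = -0.8200 + -0.8850i → escape time 4
(row=2, col=0): c = -1.7500 + -1.2800i → escape time 1
(row=2, col=1): c = -1.4400 + -1.2800i → escape time 2
(row=2, col=2): c = -1.1300 + -1.2800i → escape time 2
(row=2, col=3): c = -0.8200 + -1.2800i → escape time 3

Answer: 3356
2334
1223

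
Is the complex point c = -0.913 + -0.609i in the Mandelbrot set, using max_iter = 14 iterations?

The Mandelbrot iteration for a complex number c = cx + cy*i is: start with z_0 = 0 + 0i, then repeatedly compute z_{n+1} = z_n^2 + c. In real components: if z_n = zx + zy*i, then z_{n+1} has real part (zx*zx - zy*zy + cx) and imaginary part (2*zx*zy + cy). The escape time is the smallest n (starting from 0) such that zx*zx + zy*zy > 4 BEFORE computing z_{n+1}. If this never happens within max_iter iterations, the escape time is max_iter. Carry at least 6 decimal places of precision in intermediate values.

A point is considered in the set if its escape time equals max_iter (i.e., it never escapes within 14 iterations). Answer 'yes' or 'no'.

Answer: no

Derivation:
z_0 = 0 + 0i, c = -0.9130 + -0.6090i
Iter 1: z = -0.9130 + -0.6090i, |z|^2 = 1.2045
Iter 2: z = -0.4503 + 0.5030i, |z|^2 = 0.4558
Iter 3: z = -0.9633 + -1.0620i, |z|^2 = 2.0558
Iter 4: z = -1.1131 + 1.4371i, |z|^2 = 3.3040
Iter 5: z = -1.7392 + -3.8081i, |z|^2 = 17.5263
Escaped at iteration 5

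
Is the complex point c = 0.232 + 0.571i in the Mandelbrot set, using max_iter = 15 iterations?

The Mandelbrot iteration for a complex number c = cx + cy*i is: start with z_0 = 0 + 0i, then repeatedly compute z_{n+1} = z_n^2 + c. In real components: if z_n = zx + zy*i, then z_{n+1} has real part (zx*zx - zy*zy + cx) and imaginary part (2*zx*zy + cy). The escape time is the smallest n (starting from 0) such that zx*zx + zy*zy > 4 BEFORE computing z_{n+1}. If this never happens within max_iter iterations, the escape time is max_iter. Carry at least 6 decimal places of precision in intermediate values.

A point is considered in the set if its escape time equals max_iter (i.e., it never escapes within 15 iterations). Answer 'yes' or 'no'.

z_0 = 0 + 0i, c = 0.2320 + 0.5710i
Iter 1: z = 0.2320 + 0.5710i, |z|^2 = 0.3799
Iter 2: z = -0.0402 + 0.8359i, |z|^2 = 0.7004
Iter 3: z = -0.4652 + 0.5038i, |z|^2 = 0.4702
Iter 4: z = 0.1946 + 0.1023i, |z|^2 = 0.0483
Iter 5: z = 0.2594 + 0.6108i, |z|^2 = 0.4404
Iter 6: z = -0.0738 + 0.8879i, |z|^2 = 0.7938
Iter 7: z = -0.5509 + 0.4399i, |z|^2 = 0.4971
Iter 8: z = 0.3420 + 0.0863i, |z|^2 = 0.1244
Iter 9: z = 0.3415 + 0.6300i, |z|^2 = 0.5135
Iter 10: z = -0.0483 + 1.0013i, |z|^2 = 1.0050
Iter 11: z = -0.7683 + 0.4743i, |z|^2 = 0.8153
Iter 12: z = 0.5973 + -0.1579i, |z|^2 = 0.3817
Iter 13: z = 0.5639 + 0.3824i, |z|^2 = 0.4642
Iter 14: z = 0.4037 + 1.0023i, |z|^2 = 1.1675
Did not escape in 15 iterations → in set

Answer: yes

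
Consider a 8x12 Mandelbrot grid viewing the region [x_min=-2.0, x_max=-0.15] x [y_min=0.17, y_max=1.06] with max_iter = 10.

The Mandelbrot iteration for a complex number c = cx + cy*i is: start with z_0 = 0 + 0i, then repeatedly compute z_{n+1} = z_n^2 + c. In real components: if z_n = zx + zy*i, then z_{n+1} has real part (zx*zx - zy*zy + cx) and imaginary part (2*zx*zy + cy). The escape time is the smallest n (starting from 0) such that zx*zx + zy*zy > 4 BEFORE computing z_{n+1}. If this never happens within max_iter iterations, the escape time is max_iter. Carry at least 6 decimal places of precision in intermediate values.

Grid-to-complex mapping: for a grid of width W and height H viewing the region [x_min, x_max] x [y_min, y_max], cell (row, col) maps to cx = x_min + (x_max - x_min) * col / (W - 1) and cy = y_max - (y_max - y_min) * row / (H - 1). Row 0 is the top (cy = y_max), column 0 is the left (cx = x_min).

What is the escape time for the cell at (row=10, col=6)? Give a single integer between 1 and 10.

Answer: 10

Derivation:
z_0 = 0 + 0i, c = -0.4143 + 0.2509i
Iter 1: z = -0.4143 + 0.2509i, |z|^2 = 0.2346
Iter 2: z = -0.3056 + 0.0430i, |z|^2 = 0.0952
Iter 3: z = -0.3227 + 0.2246i, |z|^2 = 0.1546
Iter 4: z = -0.3606 + 0.1059i, |z|^2 = 0.1412
Iter 5: z = -0.2955 + 0.1745i, |z|^2 = 0.1178
Iter 6: z = -0.3574 + 0.1478i, |z|^2 = 0.1496
Iter 7: z = -0.3084 + 0.1453i, |z|^2 = 0.1162
Iter 8: z = -0.3403 + 0.1613i, |z|^2 = 0.1418
Iter 9: z = -0.3245 + 0.1411i, |z|^2 = 0.1252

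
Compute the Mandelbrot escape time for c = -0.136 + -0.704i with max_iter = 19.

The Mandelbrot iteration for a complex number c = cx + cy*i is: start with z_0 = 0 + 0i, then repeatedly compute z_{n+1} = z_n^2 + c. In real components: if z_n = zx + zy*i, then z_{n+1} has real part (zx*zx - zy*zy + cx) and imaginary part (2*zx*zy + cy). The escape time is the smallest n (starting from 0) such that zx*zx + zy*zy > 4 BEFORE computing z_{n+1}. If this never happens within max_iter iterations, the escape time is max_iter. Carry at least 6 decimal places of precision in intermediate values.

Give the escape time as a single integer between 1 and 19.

z_0 = 0 + 0i, c = -0.1360 + -0.7040i
Iter 1: z = -0.1360 + -0.7040i, |z|^2 = 0.5141
Iter 2: z = -0.6131 + -0.5125i, |z|^2 = 0.6386
Iter 3: z = -0.0228 + -0.0755i, |z|^2 = 0.0062
Iter 4: z = -0.1412 + -0.7006i, |z|^2 = 0.5107
Iter 5: z = -0.6069 + -0.5062i, |z|^2 = 0.6245
Iter 6: z = -0.0239 + -0.0896i, |z|^2 = 0.0086
Iter 7: z = -0.1435 + -0.6997i, |z|^2 = 0.5102
Iter 8: z = -0.6050 + -0.5032i, |z|^2 = 0.6193
Iter 9: z = -0.0232 + -0.0951i, |z|^2 = 0.0096
Iter 10: z = -0.1445 + -0.6996i, |z|^2 = 0.5103
Iter 11: z = -0.6045 + -0.5018i, |z|^2 = 0.6173
Iter 12: z = -0.0224 + -0.0973i, |z|^2 = 0.0100
Iter 13: z = -0.1450 + -0.6997i, |z|^2 = 0.5105
Iter 14: z = -0.6045 + -0.5012i, |z|^2 = 0.6166
Iter 15: z = -0.0217 + -0.0981i, |z|^2 = 0.0101
Iter 16: z = -0.1452 + -0.6997i, |z|^2 = 0.5107
Iter 17: z = -0.6046 + -0.5009i, |z|^2 = 0.6164
Iter 18: z = -0.0214 + -0.0984i, |z|^2 = 0.0101

Answer: 19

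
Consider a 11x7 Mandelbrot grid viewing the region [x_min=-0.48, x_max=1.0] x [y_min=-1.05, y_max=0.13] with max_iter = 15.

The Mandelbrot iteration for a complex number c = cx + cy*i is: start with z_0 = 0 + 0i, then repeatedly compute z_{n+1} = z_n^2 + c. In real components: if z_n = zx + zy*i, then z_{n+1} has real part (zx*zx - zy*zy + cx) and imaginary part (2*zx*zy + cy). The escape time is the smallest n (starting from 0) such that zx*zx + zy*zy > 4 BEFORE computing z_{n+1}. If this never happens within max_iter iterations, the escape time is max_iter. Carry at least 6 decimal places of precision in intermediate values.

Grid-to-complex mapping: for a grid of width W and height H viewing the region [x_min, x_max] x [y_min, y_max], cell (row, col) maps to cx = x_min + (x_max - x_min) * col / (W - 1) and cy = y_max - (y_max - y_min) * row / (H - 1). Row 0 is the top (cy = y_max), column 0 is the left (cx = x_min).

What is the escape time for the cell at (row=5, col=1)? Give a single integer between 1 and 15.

Answer: 6

Derivation:
z_0 = 0 + 0i, c = -0.3320 + -0.8533i
Iter 1: z = -0.3320 + -0.8533i, |z|^2 = 0.8384
Iter 2: z = -0.9500 + -0.2867i, |z|^2 = 0.9846
Iter 3: z = 0.4882 + -0.3086i, |z|^2 = 0.3336
Iter 4: z = -0.1889 + -1.1546i, |z|^2 = 1.3689
Iter 5: z = -1.6295 + -0.4171i, |z|^2 = 2.8294
Iter 6: z = 2.1494 + 0.5062i, |z|^2 = 4.8759
Escaped at iteration 6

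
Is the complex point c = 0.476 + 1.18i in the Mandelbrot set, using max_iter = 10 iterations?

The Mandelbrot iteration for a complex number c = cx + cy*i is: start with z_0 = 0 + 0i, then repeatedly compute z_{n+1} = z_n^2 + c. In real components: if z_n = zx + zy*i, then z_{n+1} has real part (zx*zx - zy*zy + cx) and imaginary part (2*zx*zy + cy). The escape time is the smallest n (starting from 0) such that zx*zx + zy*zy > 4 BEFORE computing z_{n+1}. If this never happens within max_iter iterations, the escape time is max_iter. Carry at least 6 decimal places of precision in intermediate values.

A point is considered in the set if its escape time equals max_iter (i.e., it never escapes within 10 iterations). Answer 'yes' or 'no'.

Answer: no

Derivation:
z_0 = 0 + 0i, c = 0.4760 + 1.1800i
Iter 1: z = 0.4760 + 1.1800i, |z|^2 = 1.6190
Iter 2: z = -0.6898 + 2.3034i, |z|^2 = 5.7813
Escaped at iteration 2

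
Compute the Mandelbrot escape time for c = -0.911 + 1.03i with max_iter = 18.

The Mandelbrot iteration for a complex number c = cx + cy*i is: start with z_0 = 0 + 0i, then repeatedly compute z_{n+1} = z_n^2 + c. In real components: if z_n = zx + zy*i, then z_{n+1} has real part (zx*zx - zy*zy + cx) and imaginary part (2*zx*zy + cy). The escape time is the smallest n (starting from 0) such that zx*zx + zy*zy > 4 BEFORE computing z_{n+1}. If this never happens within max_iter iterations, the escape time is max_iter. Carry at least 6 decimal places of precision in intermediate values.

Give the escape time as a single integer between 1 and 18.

z_0 = 0 + 0i, c = -0.9110 + 1.0300i
Iter 1: z = -0.9110 + 1.0300i, |z|^2 = 1.8908
Iter 2: z = -1.1420 + -0.8467i, |z|^2 = 2.0209
Iter 3: z = -0.3237 + 2.9637i, |z|^2 = 8.8885
Escaped at iteration 3

Answer: 3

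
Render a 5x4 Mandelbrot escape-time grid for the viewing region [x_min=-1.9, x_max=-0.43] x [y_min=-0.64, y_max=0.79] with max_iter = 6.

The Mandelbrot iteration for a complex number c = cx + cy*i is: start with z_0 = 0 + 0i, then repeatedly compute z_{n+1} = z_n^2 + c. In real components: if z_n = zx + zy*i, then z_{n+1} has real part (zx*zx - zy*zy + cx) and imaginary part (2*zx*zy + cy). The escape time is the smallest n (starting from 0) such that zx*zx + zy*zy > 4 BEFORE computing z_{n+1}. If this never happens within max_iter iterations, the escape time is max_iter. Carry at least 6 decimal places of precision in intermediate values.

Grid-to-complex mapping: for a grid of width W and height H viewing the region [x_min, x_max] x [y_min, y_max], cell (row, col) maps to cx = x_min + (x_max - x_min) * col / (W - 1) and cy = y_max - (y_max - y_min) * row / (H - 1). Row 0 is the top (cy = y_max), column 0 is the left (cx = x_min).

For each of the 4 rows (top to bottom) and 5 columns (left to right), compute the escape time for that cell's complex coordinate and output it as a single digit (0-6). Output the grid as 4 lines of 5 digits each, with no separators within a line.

Answer: 13346
34666
45666
13356

Derivation:
(row=0, col=0): c = -1.9000 + 0.7900i → escape time 1
(row=0, col=1): c = -1.5325 + 0.7900i → escape time 3
(row=0, col=2): c = -1.1650 + 0.7900i → escape time 3
(row=0, col=3): c = -0.7975 + 0.7900i → escape time 4
(row=0, col=4): c = -0.4300 + 0.7900i → escape time 6
(row=1, col=0): c = -1.9000 + 0.3133i → escape time 3
(row=1, col=1): c = -1.5325 + 0.3133i → escape time 4
(row=1, col=2): c = -1.1650 + 0.3133i → escape time 6
(row=1, col=3): c = -0.7975 + 0.3133i → escape time 6
(row=1, col=4): c = -0.4300 + 0.3133i → escape time 6
(row=2, col=0): c = -1.9000 + -0.1633i → escape time 4
(row=2, col=1): c = -1.5325 + -0.1633i → escape time 5
(row=2, col=2): c = -1.1650 + -0.1633i → escape time 6
(row=2, col=3): c = -0.7975 + -0.1633i → escape time 6
(row=2, col=4): c = -0.4300 + -0.1633i → escape time 6
(row=3, col=0): c = -1.9000 + -0.6400i → escape time 1
(row=3, col=1): c = -1.5325 + -0.6400i → escape time 3
(row=3, col=2): c = -1.1650 + -0.6400i → escape time 3
(row=3, col=3): c = -0.7975 + -0.6400i → escape time 5
(row=3, col=4): c = -0.4300 + -0.6400i → escape time 6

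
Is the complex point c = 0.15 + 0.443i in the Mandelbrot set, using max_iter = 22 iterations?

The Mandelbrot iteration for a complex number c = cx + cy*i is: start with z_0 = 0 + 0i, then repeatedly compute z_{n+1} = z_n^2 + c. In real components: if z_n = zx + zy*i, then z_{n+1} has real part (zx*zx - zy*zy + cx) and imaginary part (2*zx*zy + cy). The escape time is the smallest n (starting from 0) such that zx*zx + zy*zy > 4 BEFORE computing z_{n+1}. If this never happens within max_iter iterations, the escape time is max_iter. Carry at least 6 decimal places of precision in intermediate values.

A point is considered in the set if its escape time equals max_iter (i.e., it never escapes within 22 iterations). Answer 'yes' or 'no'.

z_0 = 0 + 0i, c = 0.1500 + 0.4430i
Iter 1: z = 0.1500 + 0.4430i, |z|^2 = 0.2187
Iter 2: z = -0.0237 + 0.5759i, |z|^2 = 0.3322
Iter 3: z = -0.1811 + 0.4156i, |z|^2 = 0.2056
Iter 4: z = 0.0100 + 0.2925i, |z|^2 = 0.0856
Iter 5: z = 0.0646 + 0.4489i, |z|^2 = 0.2057
Iter 6: z = -0.0473 + 0.5010i, |z|^2 = 0.2532
Iter 7: z = -0.0987 + 0.3956i, |z|^2 = 0.1662
Iter 8: z = 0.0033 + 0.3649i, |z|^2 = 0.1332
Iter 9: z = 0.0169 + 0.4454i, |z|^2 = 0.1986
Iter 10: z = -0.0481 + 0.4580i, |z|^2 = 0.2121
Iter 11: z = -0.0575 + 0.3990i, |z|^2 = 0.1625
Iter 12: z = -0.0059 + 0.3971i, |z|^2 = 0.1578
Iter 13: z = -0.0077 + 0.4383i, |z|^2 = 0.1922
Iter 14: z = -0.0421 + 0.4363i, |z|^2 = 0.1921
Iter 15: z = -0.0386 + 0.4063i, |z|^2 = 0.1666
Iter 16: z = -0.0136 + 0.4117i, |z|^2 = 0.1697
Iter 17: z = -0.0193 + 0.4318i, |z|^2 = 0.1868
Iter 18: z = -0.0361 + 0.4263i, |z|^2 = 0.1831
Iter 19: z = -0.0305 + 0.4122i, |z|^2 = 0.1709
Iter 20: z = -0.0190 + 0.4179i, |z|^2 = 0.1750
Iter 21: z = -0.0243 + 0.4271i, |z|^2 = 0.1830
Did not escape in 22 iterations → in set

Answer: yes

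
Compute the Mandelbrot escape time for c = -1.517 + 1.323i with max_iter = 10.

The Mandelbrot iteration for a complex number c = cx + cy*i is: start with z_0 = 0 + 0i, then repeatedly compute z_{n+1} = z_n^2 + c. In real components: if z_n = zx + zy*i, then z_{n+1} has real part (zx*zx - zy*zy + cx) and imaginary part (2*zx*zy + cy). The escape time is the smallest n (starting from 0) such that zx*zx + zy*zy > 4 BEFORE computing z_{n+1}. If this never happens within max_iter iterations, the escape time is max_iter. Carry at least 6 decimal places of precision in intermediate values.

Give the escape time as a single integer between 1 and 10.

z_0 = 0 + 0i, c = -1.5170 + 1.3230i
Iter 1: z = -1.5170 + 1.3230i, |z|^2 = 4.0516
Escaped at iteration 1

Answer: 1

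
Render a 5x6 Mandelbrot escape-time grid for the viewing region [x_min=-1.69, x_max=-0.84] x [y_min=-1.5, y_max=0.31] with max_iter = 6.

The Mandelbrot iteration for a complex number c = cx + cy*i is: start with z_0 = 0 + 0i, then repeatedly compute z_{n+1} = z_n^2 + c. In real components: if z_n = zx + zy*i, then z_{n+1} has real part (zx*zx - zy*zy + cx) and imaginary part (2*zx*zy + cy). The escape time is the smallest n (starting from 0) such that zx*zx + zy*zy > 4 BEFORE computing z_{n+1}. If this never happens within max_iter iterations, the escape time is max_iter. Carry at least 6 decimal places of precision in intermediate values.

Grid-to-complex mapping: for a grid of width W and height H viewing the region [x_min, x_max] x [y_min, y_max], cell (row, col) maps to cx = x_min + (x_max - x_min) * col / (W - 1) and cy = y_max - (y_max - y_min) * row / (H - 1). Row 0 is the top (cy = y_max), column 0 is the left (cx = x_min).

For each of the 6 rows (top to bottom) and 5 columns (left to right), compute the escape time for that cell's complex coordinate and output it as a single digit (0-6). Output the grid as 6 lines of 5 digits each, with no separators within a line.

(row=0, col=0): c = -1.6900 + 0.3100i → escape time 4
(row=0, col=1): c = -1.4775 + 0.3100i → escape time 5
(row=0, col=2): c = -1.2650 + 0.3100i → escape time 6
(row=0, col=3): c = -1.0525 + 0.3100i → escape time 6
(row=0, col=4): c = -0.8400 + 0.3100i → escape time 6
(row=1, col=0): c = -1.6900 + -0.0520i → escape time 6
(row=1, col=1): c = -1.4775 + -0.0520i → escape time 6
(row=1, col=2): c = -1.2650 + -0.0520i → escape time 6
(row=1, col=3): c = -1.0525 + -0.0520i → escape time 6
(row=1, col=4): c = -0.8400 + -0.0520i → escape time 6
(row=2, col=0): c = -1.6900 + -0.4140i → escape time 3
(row=2, col=1): c = -1.4775 + -0.4140i → escape time 4
(row=2, col=2): c = -1.2650 + -0.4140i → escape time 6
(row=2, col=3): c = -1.0525 + -0.4140i → escape time 6
(row=2, col=4): c = -0.8400 + -0.4140i → escape time 6
(row=3, col=0): c = -1.6900 + -0.7760i → escape time 3
(row=3, col=1): c = -1.4775 + -0.7760i → escape time 3
(row=3, col=2): c = -1.2650 + -0.7760i → escape time 3
(row=3, col=3): c = -1.0525 + -0.7760i → escape time 3
(row=3, col=4): c = -0.8400 + -0.7760i → escape time 4
(row=4, col=0): c = -1.6900 + -1.1380i → escape time 1
(row=4, col=1): c = -1.4775 + -1.1380i → escape time 2
(row=4, col=2): c = -1.2650 + -1.1380i → escape time 3
(row=4, col=3): c = -1.0525 + -1.1380i → escape time 3
(row=4, col=4): c = -0.8400 + -1.1380i → escape time 3
(row=5, col=0): c = -1.6900 + -1.5000i → escape time 1
(row=5, col=1): c = -1.4775 + -1.5000i → escape time 1
(row=5, col=2): c = -1.2650 + -1.5000i → escape time 2
(row=5, col=3): c = -1.0525 + -1.5000i → escape time 2
(row=5, col=4): c = -0.8400 + -1.5000i → escape time 2

Answer: 45666
66666
34666
33334
12333
11222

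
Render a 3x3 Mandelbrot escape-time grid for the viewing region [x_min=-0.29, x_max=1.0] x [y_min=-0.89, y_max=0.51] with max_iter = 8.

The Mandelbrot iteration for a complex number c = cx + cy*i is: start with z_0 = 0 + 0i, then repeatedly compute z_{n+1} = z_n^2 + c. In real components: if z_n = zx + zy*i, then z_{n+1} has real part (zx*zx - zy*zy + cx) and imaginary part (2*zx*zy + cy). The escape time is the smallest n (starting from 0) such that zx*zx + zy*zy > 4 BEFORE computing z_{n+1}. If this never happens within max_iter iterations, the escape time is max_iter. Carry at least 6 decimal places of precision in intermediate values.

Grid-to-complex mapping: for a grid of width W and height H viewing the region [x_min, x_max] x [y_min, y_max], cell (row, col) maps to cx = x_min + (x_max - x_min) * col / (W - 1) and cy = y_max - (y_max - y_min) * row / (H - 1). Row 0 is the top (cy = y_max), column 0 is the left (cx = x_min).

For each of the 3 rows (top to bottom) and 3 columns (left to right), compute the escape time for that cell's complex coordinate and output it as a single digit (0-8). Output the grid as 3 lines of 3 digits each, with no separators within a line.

Answer: 882
882
742

Derivation:
(row=0, col=0): c = -0.2900 + 0.5100i → escape time 8
(row=0, col=1): c = 0.3550 + 0.5100i → escape time 8
(row=0, col=2): c = 1.0000 + 0.5100i → escape time 2
(row=1, col=0): c = -0.2900 + -0.1900i → escape time 8
(row=1, col=1): c = 0.3550 + -0.1900i → escape time 8
(row=1, col=2): c = 1.0000 + -0.1900i → escape time 2
(row=2, col=0): c = -0.2900 + -0.8900i → escape time 7
(row=2, col=1): c = 0.3550 + -0.8900i → escape time 4
(row=2, col=2): c = 1.0000 + -0.8900i → escape time 2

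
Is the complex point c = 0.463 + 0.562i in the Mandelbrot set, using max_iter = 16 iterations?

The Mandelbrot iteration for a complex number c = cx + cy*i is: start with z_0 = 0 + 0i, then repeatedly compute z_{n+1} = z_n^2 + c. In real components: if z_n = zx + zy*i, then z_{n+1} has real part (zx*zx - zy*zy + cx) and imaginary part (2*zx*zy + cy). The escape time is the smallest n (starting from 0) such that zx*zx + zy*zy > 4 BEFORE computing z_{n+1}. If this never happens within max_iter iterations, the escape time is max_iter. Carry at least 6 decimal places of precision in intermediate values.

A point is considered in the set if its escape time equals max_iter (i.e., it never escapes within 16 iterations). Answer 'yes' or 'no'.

z_0 = 0 + 0i, c = 0.4630 + 0.5620i
Iter 1: z = 0.4630 + 0.5620i, |z|^2 = 0.5302
Iter 2: z = 0.3615 + 1.0824i, |z|^2 = 1.3023
Iter 3: z = -0.5779 + 1.3446i, |z|^2 = 2.1420
Iter 4: z = -1.0111 + -0.9922i, |z|^2 = 2.0067
Iter 5: z = 0.5008 + 2.5683i, |z|^2 = 6.8470
Escaped at iteration 5

Answer: no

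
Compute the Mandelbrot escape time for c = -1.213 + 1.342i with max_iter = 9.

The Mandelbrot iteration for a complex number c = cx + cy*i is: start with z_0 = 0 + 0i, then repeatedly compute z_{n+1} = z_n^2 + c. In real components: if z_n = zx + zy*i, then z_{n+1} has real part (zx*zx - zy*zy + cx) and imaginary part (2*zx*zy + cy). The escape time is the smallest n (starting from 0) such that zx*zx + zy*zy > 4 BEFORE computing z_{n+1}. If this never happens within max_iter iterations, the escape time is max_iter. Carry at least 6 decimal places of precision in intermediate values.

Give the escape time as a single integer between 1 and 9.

z_0 = 0 + 0i, c = -1.2130 + 1.3420i
Iter 1: z = -1.2130 + 1.3420i, |z|^2 = 3.2723
Iter 2: z = -1.5426 + -1.9137i, |z|^2 = 6.0418
Escaped at iteration 2

Answer: 2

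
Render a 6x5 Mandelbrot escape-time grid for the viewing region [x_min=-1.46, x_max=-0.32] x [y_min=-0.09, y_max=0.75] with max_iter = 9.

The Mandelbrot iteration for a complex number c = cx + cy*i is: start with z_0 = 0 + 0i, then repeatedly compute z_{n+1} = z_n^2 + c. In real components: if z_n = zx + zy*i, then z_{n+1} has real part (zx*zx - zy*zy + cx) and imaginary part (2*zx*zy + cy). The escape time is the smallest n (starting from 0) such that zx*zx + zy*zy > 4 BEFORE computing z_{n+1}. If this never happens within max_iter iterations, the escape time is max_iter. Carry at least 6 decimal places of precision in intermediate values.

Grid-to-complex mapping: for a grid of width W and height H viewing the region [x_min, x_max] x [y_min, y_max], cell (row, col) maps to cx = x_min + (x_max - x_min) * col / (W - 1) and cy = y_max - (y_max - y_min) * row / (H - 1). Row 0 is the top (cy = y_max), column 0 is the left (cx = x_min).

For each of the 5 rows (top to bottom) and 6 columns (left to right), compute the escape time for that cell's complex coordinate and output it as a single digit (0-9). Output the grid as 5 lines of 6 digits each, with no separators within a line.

(row=0, col=0): c = -1.4600 + 0.7500i → escape time 3
(row=0, col=1): c = -1.2320 + 0.7500i → escape time 3
(row=0, col=2): c = -1.0040 + 0.7500i → escape time 3
(row=0, col=3): c = -0.7760 + 0.7500i → escape time 4
(row=0, col=4): c = -0.5480 + 0.7500i → escape time 6
(row=0, col=5): c = -0.3200 + 0.7500i → escape time 8
(row=1, col=0): c = -1.4600 + 0.5400i → escape time 3
(row=1, col=1): c = -1.2320 + 0.5400i → escape time 4
(row=1, col=2): c = -1.0040 + 0.5400i → escape time 5
(row=1, col=3): c = -0.7760 + 0.5400i → escape time 6
(row=1, col=4): c = -0.5480 + 0.5400i → escape time 9
(row=1, col=5): c = -0.3200 + 0.5400i → escape time 9
(row=2, col=0): c = -1.4600 + 0.3300i → escape time 5
(row=2, col=1): c = -1.2320 + 0.3300i → escape time 9
(row=2, col=2): c = -1.0040 + 0.3300i → escape time 9
(row=2, col=3): c = -0.7760 + 0.3300i → escape time 9
(row=2, col=4): c = -0.5480 + 0.3300i → escape time 9
(row=2, col=5): c = -0.3200 + 0.3300i → escape time 9
(row=3, col=0): c = -1.4600 + 0.1200i → escape time 7
(row=3, col=1): c = -1.2320 + 0.1200i → escape time 9
(row=3, col=2): c = -1.0040 + 0.1200i → escape time 9
(row=3, col=3): c = -0.7760 + 0.1200i → escape time 9
(row=3, col=4): c = -0.5480 + 0.1200i → escape time 9
(row=3, col=5): c = -0.3200 + 0.1200i → escape time 9
(row=4, col=0): c = -1.4600 + -0.0900i → escape time 8
(row=4, col=1): c = -1.2320 + -0.0900i → escape time 9
(row=4, col=2): c = -1.0040 + -0.0900i → escape time 9
(row=4, col=3): c = -0.7760 + -0.0900i → escape time 9
(row=4, col=4): c = -0.5480 + -0.0900i → escape time 9
(row=4, col=5): c = -0.3200 + -0.0900i → escape time 9

Answer: 333468
345699
599999
799999
899999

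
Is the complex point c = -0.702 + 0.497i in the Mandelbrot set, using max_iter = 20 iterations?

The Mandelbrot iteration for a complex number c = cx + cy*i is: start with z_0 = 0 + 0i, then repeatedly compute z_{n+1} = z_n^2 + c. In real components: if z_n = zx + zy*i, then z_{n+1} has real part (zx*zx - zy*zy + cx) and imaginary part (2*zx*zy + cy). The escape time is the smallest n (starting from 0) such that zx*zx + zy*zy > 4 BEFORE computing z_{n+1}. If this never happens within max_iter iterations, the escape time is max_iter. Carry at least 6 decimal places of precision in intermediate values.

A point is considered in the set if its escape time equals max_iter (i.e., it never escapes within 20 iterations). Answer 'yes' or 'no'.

z_0 = 0 + 0i, c = -0.7020 + 0.4970i
Iter 1: z = -0.7020 + 0.4970i, |z|^2 = 0.7398
Iter 2: z = -0.4562 + -0.2008i, |z|^2 = 0.2484
Iter 3: z = -0.5342 + 0.6802i, |z|^2 = 0.7480
Iter 4: z = -0.8793 + -0.2297i, |z|^2 = 0.8260
Iter 5: z = 0.0184 + 0.9010i, |z|^2 = 0.8121
Iter 6: z = -1.5134 + 0.5302i, |z|^2 = 2.5716
Iter 7: z = 1.3074 + -1.1078i, |z|^2 = 2.9365
Iter 8: z = -0.2200 + -2.3997i, |z|^2 = 5.8069
Escaped at iteration 8

Answer: no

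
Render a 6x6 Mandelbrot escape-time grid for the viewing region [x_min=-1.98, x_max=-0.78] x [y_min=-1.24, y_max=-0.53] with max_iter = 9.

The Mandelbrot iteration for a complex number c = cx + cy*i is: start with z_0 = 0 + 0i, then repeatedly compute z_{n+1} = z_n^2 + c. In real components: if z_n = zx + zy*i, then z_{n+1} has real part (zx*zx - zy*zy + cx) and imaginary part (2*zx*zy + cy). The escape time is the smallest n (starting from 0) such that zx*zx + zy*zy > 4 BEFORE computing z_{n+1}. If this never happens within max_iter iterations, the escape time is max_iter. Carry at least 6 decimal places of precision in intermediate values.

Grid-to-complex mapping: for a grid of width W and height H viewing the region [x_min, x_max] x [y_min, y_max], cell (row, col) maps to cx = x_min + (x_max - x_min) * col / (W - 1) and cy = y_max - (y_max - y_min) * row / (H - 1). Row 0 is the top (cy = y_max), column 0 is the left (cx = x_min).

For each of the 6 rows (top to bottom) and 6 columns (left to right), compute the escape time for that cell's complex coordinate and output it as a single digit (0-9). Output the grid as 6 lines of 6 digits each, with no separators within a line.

Answer: 133456
133345
123334
123333
112333
112233

Derivation:
(row=0, col=0): c = -1.9800 + -0.5300i → escape time 1
(row=0, col=1): c = -1.7400 + -0.5300i → escape time 3
(row=0, col=2): c = -1.5000 + -0.5300i → escape time 3
(row=0, col=3): c = -1.2600 + -0.5300i → escape time 4
(row=0, col=4): c = -1.0200 + -0.5300i → escape time 5
(row=0, col=5): c = -0.7800 + -0.5300i → escape time 6
(row=1, col=0): c = -1.9800 + -0.6720i → escape time 1
(row=1, col=1): c = -1.7400 + -0.6720i → escape time 3
(row=1, col=2): c = -1.5000 + -0.6720i → escape time 3
(row=1, col=3): c = -1.2600 + -0.6720i → escape time 3
(row=1, col=4): c = -1.0200 + -0.6720i → escape time 4
(row=1, col=5): c = -0.7800 + -0.6720i → escape time 5
(row=2, col=0): c = -1.9800 + -0.8140i → escape time 1
(row=2, col=1): c = -1.7400 + -0.8140i → escape time 2
(row=2, col=2): c = -1.5000 + -0.8140i → escape time 3
(row=2, col=3): c = -1.2600 + -0.8140i → escape time 3
(row=2, col=4): c = -1.0200 + -0.8140i → escape time 3
(row=2, col=5): c = -0.7800 + -0.8140i → escape time 4
(row=3, col=0): c = -1.9800 + -0.9560i → escape time 1
(row=3, col=1): c = -1.7400 + -0.9560i → escape time 2
(row=3, col=2): c = -1.5000 + -0.9560i → escape time 3
(row=3, col=3): c = -1.2600 + -0.9560i → escape time 3
(row=3, col=4): c = -1.0200 + -0.9560i → escape time 3
(row=3, col=5): c = -0.7800 + -0.9560i → escape time 3
(row=4, col=0): c = -1.9800 + -1.0980i → escape time 1
(row=4, col=1): c = -1.7400 + -1.0980i → escape time 1
(row=4, col=2): c = -1.5000 + -1.0980i → escape time 2
(row=4, col=3): c = -1.2600 + -1.0980i → escape time 3
(row=4, col=4): c = -1.0200 + -1.0980i → escape time 3
(row=4, col=5): c = -0.7800 + -1.0980i → escape time 3
(row=5, col=0): c = -1.9800 + -1.2400i → escape time 1
(row=5, col=1): c = -1.7400 + -1.2400i → escape time 1
(row=5, col=2): c = -1.5000 + -1.2400i → escape time 2
(row=5, col=3): c = -1.2600 + -1.2400i → escape time 2
(row=5, col=4): c = -1.0200 + -1.2400i → escape time 3
(row=5, col=5): c = -0.7800 + -1.2400i → escape time 3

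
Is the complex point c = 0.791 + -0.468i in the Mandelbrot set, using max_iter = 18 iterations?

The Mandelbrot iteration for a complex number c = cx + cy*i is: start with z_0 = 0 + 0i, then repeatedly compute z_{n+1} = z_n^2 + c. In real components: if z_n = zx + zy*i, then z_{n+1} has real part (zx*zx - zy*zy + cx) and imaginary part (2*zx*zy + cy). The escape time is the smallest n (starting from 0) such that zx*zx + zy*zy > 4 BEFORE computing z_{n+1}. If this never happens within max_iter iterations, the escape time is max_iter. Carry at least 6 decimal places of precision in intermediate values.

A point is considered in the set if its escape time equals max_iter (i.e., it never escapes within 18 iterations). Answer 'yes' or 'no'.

z_0 = 0 + 0i, c = 0.7910 + -0.4680i
Iter 1: z = 0.7910 + -0.4680i, |z|^2 = 0.8447
Iter 2: z = 1.1977 + -1.2084i, |z|^2 = 2.8946
Iter 3: z = 0.7652 + -3.3624i, |z|^2 = 11.8915
Escaped at iteration 3

Answer: no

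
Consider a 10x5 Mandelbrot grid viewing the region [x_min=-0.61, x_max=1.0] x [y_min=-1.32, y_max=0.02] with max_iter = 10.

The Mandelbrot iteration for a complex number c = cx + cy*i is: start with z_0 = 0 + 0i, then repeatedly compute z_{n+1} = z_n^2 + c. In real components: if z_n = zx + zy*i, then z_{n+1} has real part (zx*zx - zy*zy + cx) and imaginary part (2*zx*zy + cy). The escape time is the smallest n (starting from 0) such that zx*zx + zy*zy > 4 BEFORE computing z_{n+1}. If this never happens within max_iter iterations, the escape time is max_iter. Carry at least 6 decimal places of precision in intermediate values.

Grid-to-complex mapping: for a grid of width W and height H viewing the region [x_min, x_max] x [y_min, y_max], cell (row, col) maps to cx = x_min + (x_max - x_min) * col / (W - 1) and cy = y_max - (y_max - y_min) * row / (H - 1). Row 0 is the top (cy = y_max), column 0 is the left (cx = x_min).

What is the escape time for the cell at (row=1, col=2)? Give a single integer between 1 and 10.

Answer: 10

Derivation:
z_0 = 0 + 0i, c = -0.2522 + -0.3150i
Iter 1: z = -0.2522 + -0.3150i, |z|^2 = 0.1628
Iter 2: z = -0.2878 + -0.1561i, |z|^2 = 0.1072
Iter 3: z = -0.1937 + -0.2251i, |z|^2 = 0.0882
Iter 4: z = -0.2654 + -0.2278i, |z|^2 = 0.1223
Iter 5: z = -0.2337 + -0.1941i, |z|^2 = 0.0923
Iter 6: z = -0.2353 + -0.2243i, |z|^2 = 0.1057
Iter 7: z = -0.2472 + -0.2095i, |z|^2 = 0.1050
Iter 8: z = -0.2350 + -0.2115i, |z|^2 = 0.0999
Iter 9: z = -0.2417 + -0.2156i, |z|^2 = 0.1049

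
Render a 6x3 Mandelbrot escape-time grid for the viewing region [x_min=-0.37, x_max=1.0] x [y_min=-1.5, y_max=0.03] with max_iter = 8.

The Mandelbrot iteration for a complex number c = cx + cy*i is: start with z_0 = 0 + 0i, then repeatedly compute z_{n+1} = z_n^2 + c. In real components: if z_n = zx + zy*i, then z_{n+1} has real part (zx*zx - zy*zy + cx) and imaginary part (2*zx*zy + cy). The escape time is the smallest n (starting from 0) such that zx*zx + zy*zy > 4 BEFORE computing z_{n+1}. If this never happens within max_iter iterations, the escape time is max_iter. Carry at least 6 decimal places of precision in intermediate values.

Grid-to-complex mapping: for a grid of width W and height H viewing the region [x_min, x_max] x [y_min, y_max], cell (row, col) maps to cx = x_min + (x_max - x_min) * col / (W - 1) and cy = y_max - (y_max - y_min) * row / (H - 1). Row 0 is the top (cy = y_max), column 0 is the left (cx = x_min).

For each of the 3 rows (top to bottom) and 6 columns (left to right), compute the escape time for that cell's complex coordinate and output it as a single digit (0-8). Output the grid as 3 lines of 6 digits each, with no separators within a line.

Answer: 888632
786432
222222

Derivation:
(row=0, col=0): c = -0.3700 + 0.0300i → escape time 8
(row=0, col=1): c = -0.0960 + 0.0300i → escape time 8
(row=0, col=2): c = 0.1780 + 0.0300i → escape time 8
(row=0, col=3): c = 0.4520 + 0.0300i → escape time 6
(row=0, col=4): c = 0.7260 + 0.0300i → escape time 3
(row=0, col=5): c = 1.0000 + 0.0300i → escape time 2
(row=1, col=0): c = -0.3700 + -0.7350i → escape time 7
(row=1, col=1): c = -0.0960 + -0.7350i → escape time 8
(row=1, col=2): c = 0.1780 + -0.7350i → escape time 6
(row=1, col=3): c = 0.4520 + -0.7350i → escape time 4
(row=1, col=4): c = 0.7260 + -0.7350i → escape time 3
(row=1, col=5): c = 1.0000 + -0.7350i → escape time 2
(row=2, col=0): c = -0.3700 + -1.5000i → escape time 2
(row=2, col=1): c = -0.0960 + -1.5000i → escape time 2
(row=2, col=2): c = 0.1780 + -1.5000i → escape time 2
(row=2, col=3): c = 0.4520 + -1.5000i → escape time 2
(row=2, col=4): c = 0.7260 + -1.5000i → escape time 2
(row=2, col=5): c = 1.0000 + -1.5000i → escape time 2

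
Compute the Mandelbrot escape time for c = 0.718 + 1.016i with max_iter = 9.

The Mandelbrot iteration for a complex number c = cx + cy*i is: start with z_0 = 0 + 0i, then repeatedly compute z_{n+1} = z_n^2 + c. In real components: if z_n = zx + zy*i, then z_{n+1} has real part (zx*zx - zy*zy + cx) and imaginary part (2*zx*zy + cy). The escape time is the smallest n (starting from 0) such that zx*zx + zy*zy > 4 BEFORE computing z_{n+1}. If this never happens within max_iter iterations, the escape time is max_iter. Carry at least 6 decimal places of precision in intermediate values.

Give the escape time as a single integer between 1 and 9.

Answer: 2

Derivation:
z_0 = 0 + 0i, c = 0.7180 + 1.0160i
Iter 1: z = 0.7180 + 1.0160i, |z|^2 = 1.5478
Iter 2: z = 0.2013 + 2.4750i, |z|^2 = 6.1660
Escaped at iteration 2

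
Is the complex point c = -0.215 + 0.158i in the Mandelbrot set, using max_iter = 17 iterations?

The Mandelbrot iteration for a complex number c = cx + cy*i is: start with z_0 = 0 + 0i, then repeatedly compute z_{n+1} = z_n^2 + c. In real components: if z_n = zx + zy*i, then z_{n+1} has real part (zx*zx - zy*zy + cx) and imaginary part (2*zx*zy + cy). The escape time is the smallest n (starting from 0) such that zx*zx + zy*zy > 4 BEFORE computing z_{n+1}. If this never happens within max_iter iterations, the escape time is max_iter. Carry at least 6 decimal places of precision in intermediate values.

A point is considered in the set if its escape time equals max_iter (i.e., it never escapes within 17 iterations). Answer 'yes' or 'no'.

z_0 = 0 + 0i, c = -0.2150 + 0.1580i
Iter 1: z = -0.2150 + 0.1580i, |z|^2 = 0.0712
Iter 2: z = -0.1937 + 0.0901i, |z|^2 = 0.0456
Iter 3: z = -0.1856 + 0.1231i, |z|^2 = 0.0496
Iter 4: z = -0.1957 + 0.1123i, |z|^2 = 0.0509
Iter 5: z = -0.1893 + 0.1140i, |z|^2 = 0.0488
Iter 6: z = -0.1922 + 0.1148i, |z|^2 = 0.0501
Iter 7: z = -0.1913 + 0.1139i, |z|^2 = 0.0495
Iter 8: z = -0.1914 + 0.1144i, |z|^2 = 0.0497
Iter 9: z = -0.1915 + 0.1142i, |z|^2 = 0.0497
Iter 10: z = -0.1914 + 0.1143i, |z|^2 = 0.0497
Iter 11: z = -0.1914 + 0.1143i, |z|^2 = 0.0497
Iter 12: z = -0.1914 + 0.1143i, |z|^2 = 0.0497
Iter 13: z = -0.1914 + 0.1143i, |z|^2 = 0.0497
Iter 14: z = -0.1914 + 0.1143i, |z|^2 = 0.0497
Iter 15: z = -0.1914 + 0.1143i, |z|^2 = 0.0497
Iter 16: z = -0.1914 + 0.1143i, |z|^2 = 0.0497
Did not escape in 17 iterations → in set

Answer: yes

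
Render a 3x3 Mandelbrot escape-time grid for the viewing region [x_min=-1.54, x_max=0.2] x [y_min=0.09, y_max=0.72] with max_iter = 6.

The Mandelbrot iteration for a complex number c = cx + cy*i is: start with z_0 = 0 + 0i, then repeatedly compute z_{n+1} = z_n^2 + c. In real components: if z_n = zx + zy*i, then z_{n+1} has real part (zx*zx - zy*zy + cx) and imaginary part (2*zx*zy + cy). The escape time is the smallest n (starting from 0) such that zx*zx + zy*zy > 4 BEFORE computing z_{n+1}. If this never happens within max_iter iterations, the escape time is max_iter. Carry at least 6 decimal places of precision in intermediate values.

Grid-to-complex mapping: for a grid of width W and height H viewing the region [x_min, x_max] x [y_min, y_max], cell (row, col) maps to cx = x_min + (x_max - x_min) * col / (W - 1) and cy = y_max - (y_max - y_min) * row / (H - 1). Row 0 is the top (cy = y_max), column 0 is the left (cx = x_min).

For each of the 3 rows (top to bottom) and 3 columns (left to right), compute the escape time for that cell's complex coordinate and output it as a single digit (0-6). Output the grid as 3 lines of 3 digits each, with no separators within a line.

Answer: 356
466
666

Derivation:
(row=0, col=0): c = -1.5400 + 0.7200i → escape time 3
(row=0, col=1): c = -0.6700 + 0.7200i → escape time 5
(row=0, col=2): c = 0.2000 + 0.7200i → escape time 6
(row=1, col=0): c = -1.5400 + 0.4050i → escape time 4
(row=1, col=1): c = -0.6700 + 0.4050i → escape time 6
(row=1, col=2): c = 0.2000 + 0.4050i → escape time 6
(row=2, col=0): c = -1.5400 + 0.0900i → escape time 6
(row=2, col=1): c = -0.6700 + 0.0900i → escape time 6
(row=2, col=2): c = 0.2000 + 0.0900i → escape time 6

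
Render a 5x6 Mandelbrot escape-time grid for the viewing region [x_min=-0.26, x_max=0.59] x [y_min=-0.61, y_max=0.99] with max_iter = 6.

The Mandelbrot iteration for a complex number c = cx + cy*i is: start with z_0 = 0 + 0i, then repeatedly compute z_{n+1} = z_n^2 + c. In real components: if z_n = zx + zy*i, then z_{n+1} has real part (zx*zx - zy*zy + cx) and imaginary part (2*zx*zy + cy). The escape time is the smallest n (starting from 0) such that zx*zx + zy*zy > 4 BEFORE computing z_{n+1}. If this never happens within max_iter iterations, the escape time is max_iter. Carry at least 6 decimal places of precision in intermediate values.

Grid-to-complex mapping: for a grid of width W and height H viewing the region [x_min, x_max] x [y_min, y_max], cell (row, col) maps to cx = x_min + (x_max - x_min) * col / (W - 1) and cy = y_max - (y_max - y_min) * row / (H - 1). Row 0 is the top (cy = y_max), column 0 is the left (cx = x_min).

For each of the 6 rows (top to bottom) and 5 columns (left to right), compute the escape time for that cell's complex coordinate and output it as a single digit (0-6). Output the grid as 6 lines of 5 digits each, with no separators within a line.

Answer: 66432
66663
66664
66664
66664
66663

Derivation:
(row=0, col=0): c = -0.2600 + 0.9900i → escape time 6
(row=0, col=1): c = -0.0475 + 0.9900i → escape time 6
(row=0, col=2): c = 0.1650 + 0.9900i → escape time 4
(row=0, col=3): c = 0.3775 + 0.9900i → escape time 3
(row=0, col=4): c = 0.5900 + 0.9900i → escape time 2
(row=1, col=0): c = -0.2600 + 0.6700i → escape time 6
(row=1, col=1): c = -0.0475 + 0.6700i → escape time 6
(row=1, col=2): c = 0.1650 + 0.6700i → escape time 6
(row=1, col=3): c = 0.3775 + 0.6700i → escape time 6
(row=1, col=4): c = 0.5900 + 0.6700i → escape time 3
(row=2, col=0): c = -0.2600 + 0.3500i → escape time 6
(row=2, col=1): c = -0.0475 + 0.3500i → escape time 6
(row=2, col=2): c = 0.1650 + 0.3500i → escape time 6
(row=2, col=3): c = 0.3775 + 0.3500i → escape time 6
(row=2, col=4): c = 0.5900 + 0.3500i → escape time 4
(row=3, col=0): c = -0.2600 + 0.0300i → escape time 6
(row=3, col=1): c = -0.0475 + 0.0300i → escape time 6
(row=3, col=2): c = 0.1650 + 0.0300i → escape time 6
(row=3, col=3): c = 0.3775 + 0.0300i → escape time 6
(row=3, col=4): c = 0.5900 + 0.0300i → escape time 4
(row=4, col=0): c = -0.2600 + -0.2900i → escape time 6
(row=4, col=1): c = -0.0475 + -0.2900i → escape time 6
(row=4, col=2): c = 0.1650 + -0.2900i → escape time 6
(row=4, col=3): c = 0.3775 + -0.2900i → escape time 6
(row=4, col=4): c = 0.5900 + -0.2900i → escape time 4
(row=5, col=0): c = -0.2600 + -0.6100i → escape time 6
(row=5, col=1): c = -0.0475 + -0.6100i → escape time 6
(row=5, col=2): c = 0.1650 + -0.6100i → escape time 6
(row=5, col=3): c = 0.3775 + -0.6100i → escape time 6
(row=5, col=4): c = 0.5900 + -0.6100i → escape time 3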